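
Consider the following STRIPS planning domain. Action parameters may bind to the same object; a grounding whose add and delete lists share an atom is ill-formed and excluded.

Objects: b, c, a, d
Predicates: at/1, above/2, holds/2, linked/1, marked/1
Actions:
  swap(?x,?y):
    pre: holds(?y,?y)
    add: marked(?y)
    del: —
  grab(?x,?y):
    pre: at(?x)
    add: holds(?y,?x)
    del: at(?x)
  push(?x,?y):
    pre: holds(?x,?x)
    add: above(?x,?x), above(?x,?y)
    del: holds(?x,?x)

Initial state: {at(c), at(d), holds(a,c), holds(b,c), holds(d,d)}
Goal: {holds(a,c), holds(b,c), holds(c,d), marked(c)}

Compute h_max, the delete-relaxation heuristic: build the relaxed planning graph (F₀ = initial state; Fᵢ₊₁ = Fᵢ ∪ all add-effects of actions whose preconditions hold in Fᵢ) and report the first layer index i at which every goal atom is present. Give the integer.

2

F0 = init (5 atoms)
F1 = F0 ∪ {above(d,a), above(d,b), above(d,c), above(d,d), holds(a,d), holds(b,d), holds(c,c), holds(c,d), holds(d,c), marked(d)}  (15 atoms)
F2 = F1 ∪ {above(c,a), above(c,b), above(c,c), above(c,d), marked(c)}  (20 atoms)
goal ⊆ F2  ⇒  h_max = 2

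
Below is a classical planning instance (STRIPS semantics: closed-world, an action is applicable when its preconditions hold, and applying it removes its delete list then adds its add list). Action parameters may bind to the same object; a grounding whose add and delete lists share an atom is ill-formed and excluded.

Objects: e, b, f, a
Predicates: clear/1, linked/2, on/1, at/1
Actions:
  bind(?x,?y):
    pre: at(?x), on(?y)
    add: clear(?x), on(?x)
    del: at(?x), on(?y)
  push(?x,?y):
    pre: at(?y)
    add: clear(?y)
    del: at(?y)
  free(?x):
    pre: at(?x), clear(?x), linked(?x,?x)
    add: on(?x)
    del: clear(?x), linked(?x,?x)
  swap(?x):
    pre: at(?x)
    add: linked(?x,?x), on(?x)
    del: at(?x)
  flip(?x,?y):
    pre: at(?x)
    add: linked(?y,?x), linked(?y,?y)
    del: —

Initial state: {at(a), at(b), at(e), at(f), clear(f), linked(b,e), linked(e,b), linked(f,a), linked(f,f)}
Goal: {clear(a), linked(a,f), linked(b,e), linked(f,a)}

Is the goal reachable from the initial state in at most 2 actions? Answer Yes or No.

Yes

1. push(e,a)  →  {at(b), at(e), at(f), clear(a), clear(f), linked(b,e), linked(e,b), linked(f,a), linked(f,f)}
2. flip(f,a)  →  {at(b), at(e), at(f), clear(a), clear(f), linked(a,a), linked(a,f), linked(b,e), linked(e,b), linked(f,a), linked(f,f)}
optimal plan length = 2; 2 ≤ 2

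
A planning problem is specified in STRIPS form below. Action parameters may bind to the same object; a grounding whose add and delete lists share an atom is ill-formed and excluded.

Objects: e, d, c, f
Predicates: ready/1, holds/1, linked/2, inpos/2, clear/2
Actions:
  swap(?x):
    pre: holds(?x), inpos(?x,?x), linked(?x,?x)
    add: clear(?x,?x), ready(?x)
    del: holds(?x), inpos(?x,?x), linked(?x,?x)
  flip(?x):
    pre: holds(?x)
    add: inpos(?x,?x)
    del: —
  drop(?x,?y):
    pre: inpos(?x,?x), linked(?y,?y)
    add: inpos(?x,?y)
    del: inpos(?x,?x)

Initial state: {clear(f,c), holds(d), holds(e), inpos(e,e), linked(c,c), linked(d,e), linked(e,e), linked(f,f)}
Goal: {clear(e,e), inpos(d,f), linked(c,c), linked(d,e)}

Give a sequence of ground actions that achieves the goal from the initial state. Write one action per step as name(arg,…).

1. swap(e)  →  {clear(e,e), clear(f,c), holds(d), linked(c,c), linked(d,e), linked(f,f), ready(e)}
2. flip(d)  →  {clear(e,e), clear(f,c), holds(d), inpos(d,d), linked(c,c), linked(d,e), linked(f,f), ready(e)}
3. drop(d,f)  →  {clear(e,e), clear(f,c), holds(d), inpos(d,f), linked(c,c), linked(d,e), linked(f,f), ready(e)}

swap(e); flip(d); drop(d,f)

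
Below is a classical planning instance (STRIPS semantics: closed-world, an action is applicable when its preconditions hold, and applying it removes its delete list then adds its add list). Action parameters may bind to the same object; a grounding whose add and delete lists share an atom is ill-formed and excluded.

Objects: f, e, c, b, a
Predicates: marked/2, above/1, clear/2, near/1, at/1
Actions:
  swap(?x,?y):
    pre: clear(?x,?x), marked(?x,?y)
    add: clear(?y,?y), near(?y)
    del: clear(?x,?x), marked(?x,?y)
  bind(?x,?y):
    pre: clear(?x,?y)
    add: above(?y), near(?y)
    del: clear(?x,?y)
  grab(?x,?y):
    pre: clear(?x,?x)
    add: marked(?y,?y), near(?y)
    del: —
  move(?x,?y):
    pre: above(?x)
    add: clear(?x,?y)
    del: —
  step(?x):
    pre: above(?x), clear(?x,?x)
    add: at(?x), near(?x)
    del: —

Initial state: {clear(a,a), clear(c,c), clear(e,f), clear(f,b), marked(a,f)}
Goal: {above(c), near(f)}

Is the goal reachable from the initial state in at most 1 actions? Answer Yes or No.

1. swap(a,f)  →  {clear(c,c), clear(e,f), clear(f,b), clear(f,f), near(f)}
2. bind(c,c)  →  {above(c), clear(e,f), clear(f,b), clear(f,f), near(c), near(f)}
optimal plan length = 2; 2 > 1

No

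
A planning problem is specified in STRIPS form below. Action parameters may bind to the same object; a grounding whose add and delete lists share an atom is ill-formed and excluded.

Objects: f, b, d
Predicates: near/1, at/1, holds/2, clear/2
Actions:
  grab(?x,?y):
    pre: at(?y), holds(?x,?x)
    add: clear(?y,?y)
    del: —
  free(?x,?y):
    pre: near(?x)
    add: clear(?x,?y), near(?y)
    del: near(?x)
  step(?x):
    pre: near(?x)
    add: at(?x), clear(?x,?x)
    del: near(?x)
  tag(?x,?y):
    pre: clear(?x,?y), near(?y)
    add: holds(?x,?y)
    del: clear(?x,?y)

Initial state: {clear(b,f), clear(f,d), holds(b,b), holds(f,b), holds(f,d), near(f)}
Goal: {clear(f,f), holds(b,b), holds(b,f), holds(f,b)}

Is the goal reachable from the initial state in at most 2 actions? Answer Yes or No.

1. tag(b,f)  →  {clear(f,d), holds(b,b), holds(b,f), holds(f,b), holds(f,d), near(f)}
2. step(f)  →  {at(f), clear(f,d), clear(f,f), holds(b,b), holds(b,f), holds(f,b), holds(f,d)}
optimal plan length = 2; 2 ≤ 2

Yes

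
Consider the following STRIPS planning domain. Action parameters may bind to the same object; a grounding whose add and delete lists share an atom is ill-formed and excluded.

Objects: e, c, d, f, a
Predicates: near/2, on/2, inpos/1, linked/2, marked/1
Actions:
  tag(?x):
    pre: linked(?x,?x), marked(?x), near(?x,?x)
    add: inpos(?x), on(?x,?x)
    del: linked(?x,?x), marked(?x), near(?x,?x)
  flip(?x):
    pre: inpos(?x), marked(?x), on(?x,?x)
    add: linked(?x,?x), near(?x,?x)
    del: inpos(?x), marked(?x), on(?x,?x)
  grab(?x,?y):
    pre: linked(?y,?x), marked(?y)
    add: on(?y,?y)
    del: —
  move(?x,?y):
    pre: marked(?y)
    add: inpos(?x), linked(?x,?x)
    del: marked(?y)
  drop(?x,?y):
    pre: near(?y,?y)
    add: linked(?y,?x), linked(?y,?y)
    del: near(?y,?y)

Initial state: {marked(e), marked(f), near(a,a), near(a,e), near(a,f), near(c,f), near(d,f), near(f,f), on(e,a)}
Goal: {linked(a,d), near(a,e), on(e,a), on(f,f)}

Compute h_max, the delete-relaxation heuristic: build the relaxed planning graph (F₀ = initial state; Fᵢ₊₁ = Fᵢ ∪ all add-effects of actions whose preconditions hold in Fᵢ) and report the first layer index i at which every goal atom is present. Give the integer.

F0 = init (9 atoms)
F1 = F0 ∪ {inpos(a), inpos(c), inpos(d), inpos(e), inpos(f), linked(a,a), linked(a,c), linked(a,d), linked(a,e), linked(a,f), linked(c,c), linked(d,d), linked(e,e), linked(f,a), linked(f,c), linked(f,d), linked(f,e), linked(f,f)}  (27 atoms)
F2 = F1 ∪ {on(e,e), on(f,f)}  (29 atoms)
goal ⊆ F2  ⇒  h_max = 2

2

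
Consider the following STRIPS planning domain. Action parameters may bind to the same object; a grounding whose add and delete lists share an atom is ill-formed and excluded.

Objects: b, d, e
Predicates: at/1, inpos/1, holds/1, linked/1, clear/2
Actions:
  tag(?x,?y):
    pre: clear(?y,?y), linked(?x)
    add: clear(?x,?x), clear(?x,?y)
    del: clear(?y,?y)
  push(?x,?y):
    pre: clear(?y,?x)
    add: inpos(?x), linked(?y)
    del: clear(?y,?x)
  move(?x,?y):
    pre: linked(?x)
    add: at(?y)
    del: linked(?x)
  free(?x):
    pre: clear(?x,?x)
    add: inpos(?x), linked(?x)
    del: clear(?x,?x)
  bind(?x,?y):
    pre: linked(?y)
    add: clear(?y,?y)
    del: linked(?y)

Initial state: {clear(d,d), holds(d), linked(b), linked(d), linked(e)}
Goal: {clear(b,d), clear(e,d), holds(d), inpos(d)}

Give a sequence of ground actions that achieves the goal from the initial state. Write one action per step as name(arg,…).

1. tag(b,d)  →  {clear(b,b), clear(b,d), holds(d), linked(b), linked(d), linked(e)}
2. tag(d,b)  →  {clear(b,d), clear(d,b), clear(d,d), holds(d), linked(b), linked(d), linked(e)}
3. tag(e,d)  →  {clear(b,d), clear(d,b), clear(e,d), clear(e,e), holds(d), linked(b), linked(d), linked(e)}
4. tag(d,e)  →  {clear(b,d), clear(d,b), clear(d,d), clear(d,e), clear(e,d), holds(d), linked(b), linked(d), linked(e)}
5. push(d,d)  →  {clear(b,d), clear(d,b), clear(d,e), clear(e,d), holds(d), inpos(d), linked(b), linked(d), linked(e)}

tag(b,d); tag(d,b); tag(e,d); tag(d,e); push(d,d)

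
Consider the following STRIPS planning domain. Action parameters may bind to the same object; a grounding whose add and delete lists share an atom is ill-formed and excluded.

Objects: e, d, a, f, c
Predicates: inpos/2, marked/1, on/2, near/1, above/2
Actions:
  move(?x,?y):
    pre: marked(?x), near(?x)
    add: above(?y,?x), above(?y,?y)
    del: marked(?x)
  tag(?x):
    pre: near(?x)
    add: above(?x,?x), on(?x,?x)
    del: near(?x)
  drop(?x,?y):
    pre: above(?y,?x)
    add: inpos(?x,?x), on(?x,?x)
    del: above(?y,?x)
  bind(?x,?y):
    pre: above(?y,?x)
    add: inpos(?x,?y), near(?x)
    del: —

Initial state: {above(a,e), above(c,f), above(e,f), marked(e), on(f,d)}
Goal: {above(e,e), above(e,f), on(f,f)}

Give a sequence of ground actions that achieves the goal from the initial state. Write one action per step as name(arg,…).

drop(f,c); bind(e,a); move(e,e)

1. drop(f,c)  →  {above(a,e), above(e,f), inpos(f,f), marked(e), on(f,d), on(f,f)}
2. bind(e,a)  →  {above(a,e), above(e,f), inpos(e,a), inpos(f,f), marked(e), near(e), on(f,d), on(f,f)}
3. move(e,e)  →  {above(a,e), above(e,e), above(e,f), inpos(e,a), inpos(f,f), near(e), on(f,d), on(f,f)}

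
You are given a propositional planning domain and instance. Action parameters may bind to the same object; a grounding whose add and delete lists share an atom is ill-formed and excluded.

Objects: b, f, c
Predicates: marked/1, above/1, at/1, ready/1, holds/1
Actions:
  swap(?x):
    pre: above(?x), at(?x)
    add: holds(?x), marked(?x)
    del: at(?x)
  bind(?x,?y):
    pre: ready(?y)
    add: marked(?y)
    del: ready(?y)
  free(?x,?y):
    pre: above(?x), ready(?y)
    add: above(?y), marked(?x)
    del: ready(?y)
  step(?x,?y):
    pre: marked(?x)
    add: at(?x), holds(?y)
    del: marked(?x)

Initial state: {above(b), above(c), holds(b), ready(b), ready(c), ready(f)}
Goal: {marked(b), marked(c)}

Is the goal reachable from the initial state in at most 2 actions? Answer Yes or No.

1. bind(b,b)  →  {above(b), above(c), holds(b), marked(b), ready(c), ready(f)}
2. bind(b,c)  →  {above(b), above(c), holds(b), marked(b), marked(c), ready(f)}
optimal plan length = 2; 2 ≤ 2

Yes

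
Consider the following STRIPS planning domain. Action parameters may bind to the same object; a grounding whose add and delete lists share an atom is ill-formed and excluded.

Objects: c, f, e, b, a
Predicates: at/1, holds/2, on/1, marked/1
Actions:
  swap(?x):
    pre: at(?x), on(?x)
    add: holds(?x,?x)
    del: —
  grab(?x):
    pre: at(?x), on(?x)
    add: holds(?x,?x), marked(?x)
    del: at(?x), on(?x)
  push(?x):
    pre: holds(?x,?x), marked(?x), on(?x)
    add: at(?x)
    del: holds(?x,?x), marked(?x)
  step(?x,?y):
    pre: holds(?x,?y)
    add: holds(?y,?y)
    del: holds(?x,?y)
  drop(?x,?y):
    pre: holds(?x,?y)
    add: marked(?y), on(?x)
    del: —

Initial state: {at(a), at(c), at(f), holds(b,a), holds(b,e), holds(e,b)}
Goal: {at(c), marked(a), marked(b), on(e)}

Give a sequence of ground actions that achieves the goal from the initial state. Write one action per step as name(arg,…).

1. drop(e,b)  →  {at(a), at(c), at(f), holds(b,a), holds(b,e), holds(e,b), marked(b), on(e)}
2. drop(b,a)  →  {at(a), at(c), at(f), holds(b,a), holds(b,e), holds(e,b), marked(a), marked(b), on(b), on(e)}

drop(e,b); drop(b,a)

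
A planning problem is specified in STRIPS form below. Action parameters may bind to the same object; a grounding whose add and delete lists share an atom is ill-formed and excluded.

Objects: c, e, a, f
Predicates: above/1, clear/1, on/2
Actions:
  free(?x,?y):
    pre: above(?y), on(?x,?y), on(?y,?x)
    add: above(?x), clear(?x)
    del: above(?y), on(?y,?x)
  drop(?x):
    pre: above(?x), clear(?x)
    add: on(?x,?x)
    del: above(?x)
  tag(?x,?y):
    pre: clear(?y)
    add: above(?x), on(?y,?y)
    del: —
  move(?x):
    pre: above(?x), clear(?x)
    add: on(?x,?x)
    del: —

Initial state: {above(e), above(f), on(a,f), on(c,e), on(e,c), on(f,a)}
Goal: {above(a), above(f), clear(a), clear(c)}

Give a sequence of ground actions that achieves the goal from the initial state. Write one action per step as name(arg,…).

1. free(c,e)  →  {above(c), above(f), clear(c), on(a,f), on(c,e), on(f,a)}
2. free(a,f)  →  {above(a), above(c), clear(a), clear(c), on(a,f), on(c,e)}
3. tag(f,c)  →  {above(a), above(c), above(f), clear(a), clear(c), on(a,f), on(c,c), on(c,e)}

free(c,e); free(a,f); tag(f,c)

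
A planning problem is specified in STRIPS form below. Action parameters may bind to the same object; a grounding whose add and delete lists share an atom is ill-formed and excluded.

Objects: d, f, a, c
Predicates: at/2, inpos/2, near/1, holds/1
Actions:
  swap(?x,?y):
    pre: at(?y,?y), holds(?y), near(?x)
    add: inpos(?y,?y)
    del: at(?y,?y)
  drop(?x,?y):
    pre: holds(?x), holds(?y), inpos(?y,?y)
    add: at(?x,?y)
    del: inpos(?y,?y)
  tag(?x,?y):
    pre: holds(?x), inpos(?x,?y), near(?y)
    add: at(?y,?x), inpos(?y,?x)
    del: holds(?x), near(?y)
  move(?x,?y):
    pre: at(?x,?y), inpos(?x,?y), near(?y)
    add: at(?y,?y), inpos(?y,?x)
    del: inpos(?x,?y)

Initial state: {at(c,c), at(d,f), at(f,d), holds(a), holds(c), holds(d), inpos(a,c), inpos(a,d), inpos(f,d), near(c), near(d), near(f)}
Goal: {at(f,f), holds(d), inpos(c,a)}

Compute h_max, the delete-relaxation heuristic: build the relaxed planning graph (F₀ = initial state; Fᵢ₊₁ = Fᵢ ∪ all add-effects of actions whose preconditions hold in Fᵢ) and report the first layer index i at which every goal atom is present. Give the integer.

2

F0 = init (12 atoms)
F1 = F0 ∪ {at(c,a), at(d,a), at(d,d), inpos(c,a), inpos(c,c), inpos(d,a), inpos(d,f)}  (19 atoms)
F2 = F1 ∪ {at(a,c), at(d,c), at(f,f), inpos(d,d)}  (23 atoms)
goal ⊆ F2  ⇒  h_max = 2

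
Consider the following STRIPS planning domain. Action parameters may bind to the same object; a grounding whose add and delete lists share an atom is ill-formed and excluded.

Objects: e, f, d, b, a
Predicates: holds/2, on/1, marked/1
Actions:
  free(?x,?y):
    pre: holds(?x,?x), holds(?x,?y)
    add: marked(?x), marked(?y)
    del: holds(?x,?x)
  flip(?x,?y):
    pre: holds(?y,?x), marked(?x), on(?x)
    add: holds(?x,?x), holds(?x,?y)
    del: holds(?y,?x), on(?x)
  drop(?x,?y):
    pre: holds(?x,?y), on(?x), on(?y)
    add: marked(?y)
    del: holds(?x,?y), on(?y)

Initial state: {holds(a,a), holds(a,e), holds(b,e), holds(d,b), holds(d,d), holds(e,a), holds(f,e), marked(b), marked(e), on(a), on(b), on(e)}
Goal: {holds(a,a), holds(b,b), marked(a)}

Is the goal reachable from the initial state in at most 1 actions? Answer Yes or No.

No

1. flip(b,d)  →  {holds(a,a), holds(a,e), holds(b,b), holds(b,d), holds(b,e), holds(d,d), holds(e,a), holds(f,e), marked(b), marked(e), on(a), on(e)}
2. drop(e,a)  →  {holds(a,a), holds(a,e), holds(b,b), holds(b,d), holds(b,e), holds(d,d), holds(f,e), marked(a), marked(b), marked(e), on(e)}
optimal plan length = 2; 2 > 1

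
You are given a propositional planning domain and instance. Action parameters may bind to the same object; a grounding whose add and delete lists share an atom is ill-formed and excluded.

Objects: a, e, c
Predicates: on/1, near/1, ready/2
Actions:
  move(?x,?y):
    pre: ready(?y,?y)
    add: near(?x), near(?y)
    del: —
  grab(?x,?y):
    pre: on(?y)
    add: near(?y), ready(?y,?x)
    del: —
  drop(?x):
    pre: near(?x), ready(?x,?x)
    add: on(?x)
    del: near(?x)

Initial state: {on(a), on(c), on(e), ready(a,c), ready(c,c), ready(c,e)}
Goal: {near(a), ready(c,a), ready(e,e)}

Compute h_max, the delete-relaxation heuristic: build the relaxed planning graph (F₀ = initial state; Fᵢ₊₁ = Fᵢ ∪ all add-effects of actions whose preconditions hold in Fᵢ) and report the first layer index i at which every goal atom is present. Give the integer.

F0 = init (6 atoms)
F1 = F0 ∪ {near(a), near(c), near(e), ready(a,a), ready(a,e), ready(c,a), ready(e,a), ready(e,c), ready(e,e)}  (15 atoms)
goal ⊆ F1  ⇒  h_max = 1

1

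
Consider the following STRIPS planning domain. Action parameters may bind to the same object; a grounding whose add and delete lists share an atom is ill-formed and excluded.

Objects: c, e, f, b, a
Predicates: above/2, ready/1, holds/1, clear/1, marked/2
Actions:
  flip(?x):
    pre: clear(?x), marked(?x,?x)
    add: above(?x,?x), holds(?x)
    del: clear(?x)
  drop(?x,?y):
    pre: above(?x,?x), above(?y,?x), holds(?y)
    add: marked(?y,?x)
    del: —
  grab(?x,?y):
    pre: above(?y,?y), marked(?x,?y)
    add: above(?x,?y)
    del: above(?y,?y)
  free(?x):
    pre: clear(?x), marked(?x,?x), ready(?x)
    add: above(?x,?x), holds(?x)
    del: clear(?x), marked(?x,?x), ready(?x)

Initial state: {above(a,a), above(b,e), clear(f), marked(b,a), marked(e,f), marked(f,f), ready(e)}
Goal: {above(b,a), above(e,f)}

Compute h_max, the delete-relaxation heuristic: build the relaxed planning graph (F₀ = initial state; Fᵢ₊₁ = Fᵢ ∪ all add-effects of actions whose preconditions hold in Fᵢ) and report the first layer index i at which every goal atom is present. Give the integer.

2

F0 = init (7 atoms)
F1 = F0 ∪ {above(b,a), above(f,f), holds(f)}  (10 atoms)
F2 = F1 ∪ {above(e,f)}  (11 atoms)
goal ⊆ F2  ⇒  h_max = 2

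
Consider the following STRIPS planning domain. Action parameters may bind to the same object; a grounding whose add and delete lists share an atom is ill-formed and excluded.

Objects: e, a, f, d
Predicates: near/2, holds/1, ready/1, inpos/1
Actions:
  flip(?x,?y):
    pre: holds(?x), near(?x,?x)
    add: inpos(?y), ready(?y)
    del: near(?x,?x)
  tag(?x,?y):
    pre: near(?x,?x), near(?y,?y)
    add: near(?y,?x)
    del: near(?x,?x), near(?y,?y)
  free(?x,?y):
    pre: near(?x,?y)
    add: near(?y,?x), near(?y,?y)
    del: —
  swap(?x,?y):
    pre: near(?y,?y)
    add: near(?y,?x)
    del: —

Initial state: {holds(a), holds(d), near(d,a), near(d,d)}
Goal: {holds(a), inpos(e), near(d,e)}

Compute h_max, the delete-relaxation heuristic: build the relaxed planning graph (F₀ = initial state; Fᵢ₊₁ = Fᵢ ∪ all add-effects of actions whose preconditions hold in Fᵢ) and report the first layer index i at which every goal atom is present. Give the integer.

1

F0 = init (4 atoms)
F1 = F0 ∪ {inpos(a), inpos(d), inpos(e), inpos(f), near(a,a), near(a,d), near(d,e), near(d,f), ready(a), ready(d), ready(e), ready(f)}  (16 atoms)
goal ⊆ F1  ⇒  h_max = 1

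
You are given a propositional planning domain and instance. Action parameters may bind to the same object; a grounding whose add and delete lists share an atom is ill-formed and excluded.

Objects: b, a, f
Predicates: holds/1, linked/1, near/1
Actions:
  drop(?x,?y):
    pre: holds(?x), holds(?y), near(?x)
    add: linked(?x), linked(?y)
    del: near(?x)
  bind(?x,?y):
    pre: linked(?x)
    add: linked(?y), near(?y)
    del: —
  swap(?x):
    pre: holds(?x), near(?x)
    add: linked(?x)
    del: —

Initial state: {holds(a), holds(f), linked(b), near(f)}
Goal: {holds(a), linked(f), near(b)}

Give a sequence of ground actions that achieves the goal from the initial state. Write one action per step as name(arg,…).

1. drop(f,a)  →  {holds(a), holds(f), linked(a), linked(b), linked(f)}
2. bind(b,b)  →  {holds(a), holds(f), linked(a), linked(b), linked(f), near(b)}

drop(f,a); bind(b,b)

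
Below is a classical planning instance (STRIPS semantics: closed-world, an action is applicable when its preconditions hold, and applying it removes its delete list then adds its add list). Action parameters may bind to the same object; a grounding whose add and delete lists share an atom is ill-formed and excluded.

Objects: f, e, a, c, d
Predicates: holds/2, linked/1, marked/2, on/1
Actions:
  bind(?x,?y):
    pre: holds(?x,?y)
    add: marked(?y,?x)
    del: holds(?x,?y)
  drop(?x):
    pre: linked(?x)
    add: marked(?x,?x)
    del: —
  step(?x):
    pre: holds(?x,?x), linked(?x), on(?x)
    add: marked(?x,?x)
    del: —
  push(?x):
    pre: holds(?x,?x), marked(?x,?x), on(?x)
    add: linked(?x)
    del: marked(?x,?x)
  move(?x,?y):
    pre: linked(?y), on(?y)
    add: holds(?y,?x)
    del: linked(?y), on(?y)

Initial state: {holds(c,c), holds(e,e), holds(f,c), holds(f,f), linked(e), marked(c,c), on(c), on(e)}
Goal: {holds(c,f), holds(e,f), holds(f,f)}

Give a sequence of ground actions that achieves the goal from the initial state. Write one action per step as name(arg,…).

1. push(c)  →  {holds(c,c), holds(e,e), holds(f,c), holds(f,f), linked(c), linked(e), on(c), on(e)}
2. move(f,e)  →  {holds(c,c), holds(e,e), holds(e,f), holds(f,c), holds(f,f), linked(c), on(c)}
3. move(f,c)  →  {holds(c,c), holds(c,f), holds(e,e), holds(e,f), holds(f,c), holds(f,f)}

push(c); move(f,e); move(f,c)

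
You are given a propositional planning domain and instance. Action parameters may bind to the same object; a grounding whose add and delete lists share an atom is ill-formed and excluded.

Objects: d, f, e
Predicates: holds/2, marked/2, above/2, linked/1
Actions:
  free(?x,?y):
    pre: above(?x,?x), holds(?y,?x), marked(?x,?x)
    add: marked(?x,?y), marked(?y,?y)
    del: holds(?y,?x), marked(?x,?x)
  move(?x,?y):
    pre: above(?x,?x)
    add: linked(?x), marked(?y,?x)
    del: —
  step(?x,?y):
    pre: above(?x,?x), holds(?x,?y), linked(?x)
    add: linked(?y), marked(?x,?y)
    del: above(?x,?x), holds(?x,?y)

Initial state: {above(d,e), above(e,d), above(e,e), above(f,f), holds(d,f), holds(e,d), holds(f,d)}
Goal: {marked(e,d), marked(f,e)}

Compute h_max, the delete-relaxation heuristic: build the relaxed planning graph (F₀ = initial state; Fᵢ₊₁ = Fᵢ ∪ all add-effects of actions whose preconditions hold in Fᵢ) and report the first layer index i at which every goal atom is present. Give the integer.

F0 = init (7 atoms)
F1 = F0 ∪ {linked(e), linked(f), marked(d,e), marked(d,f), marked(e,e), marked(e,f), marked(f,e), marked(f,f)}  (15 atoms)
F2 = F1 ∪ {linked(d), marked(d,d), marked(e,d), marked(f,d)}  (19 atoms)
goal ⊆ F2  ⇒  h_max = 2

2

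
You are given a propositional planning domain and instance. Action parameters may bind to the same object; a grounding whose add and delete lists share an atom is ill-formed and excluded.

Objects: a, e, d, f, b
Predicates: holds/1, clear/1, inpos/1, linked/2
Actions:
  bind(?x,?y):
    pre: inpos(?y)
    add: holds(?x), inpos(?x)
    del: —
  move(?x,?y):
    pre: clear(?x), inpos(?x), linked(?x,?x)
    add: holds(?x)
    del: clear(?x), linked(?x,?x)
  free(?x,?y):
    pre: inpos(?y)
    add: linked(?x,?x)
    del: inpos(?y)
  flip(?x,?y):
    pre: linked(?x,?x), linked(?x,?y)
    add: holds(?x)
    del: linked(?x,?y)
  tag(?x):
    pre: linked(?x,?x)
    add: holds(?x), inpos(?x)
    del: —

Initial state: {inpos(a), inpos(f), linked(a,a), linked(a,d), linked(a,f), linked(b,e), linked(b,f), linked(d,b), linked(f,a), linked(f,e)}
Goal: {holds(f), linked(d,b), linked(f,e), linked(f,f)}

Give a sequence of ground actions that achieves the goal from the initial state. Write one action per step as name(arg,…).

1. bind(f,a)  →  {holds(f), inpos(a), inpos(f), linked(a,a), linked(a,d), linked(a,f), linked(b,e), linked(b,f), linked(d,b), linked(f,a), linked(f,e)}
2. free(f,a)  →  {holds(f), inpos(f), linked(a,a), linked(a,d), linked(a,f), linked(b,e), linked(b,f), linked(d,b), linked(f,a), linked(f,e), linked(f,f)}

bind(f,a); free(f,a)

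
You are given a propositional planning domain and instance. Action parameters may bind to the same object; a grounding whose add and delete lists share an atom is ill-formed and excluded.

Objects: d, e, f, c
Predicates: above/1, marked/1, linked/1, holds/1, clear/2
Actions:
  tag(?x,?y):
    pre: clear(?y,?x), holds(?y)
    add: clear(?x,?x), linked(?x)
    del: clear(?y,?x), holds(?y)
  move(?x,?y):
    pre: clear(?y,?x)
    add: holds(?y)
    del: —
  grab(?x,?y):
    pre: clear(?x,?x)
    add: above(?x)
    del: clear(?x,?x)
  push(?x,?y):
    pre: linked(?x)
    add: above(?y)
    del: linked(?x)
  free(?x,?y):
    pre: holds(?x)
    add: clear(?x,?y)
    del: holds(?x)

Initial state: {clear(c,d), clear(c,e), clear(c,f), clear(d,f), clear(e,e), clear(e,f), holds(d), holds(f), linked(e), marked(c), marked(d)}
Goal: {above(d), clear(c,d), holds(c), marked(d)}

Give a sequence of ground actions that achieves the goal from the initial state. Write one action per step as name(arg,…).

move(d,c); push(e,d)

1. move(d,c)  →  {clear(c,d), clear(c,e), clear(c,f), clear(d,f), clear(e,e), clear(e,f), holds(c), holds(d), holds(f), linked(e), marked(c), marked(d)}
2. push(e,d)  →  {above(d), clear(c,d), clear(c,e), clear(c,f), clear(d,f), clear(e,e), clear(e,f), holds(c), holds(d), holds(f), marked(c), marked(d)}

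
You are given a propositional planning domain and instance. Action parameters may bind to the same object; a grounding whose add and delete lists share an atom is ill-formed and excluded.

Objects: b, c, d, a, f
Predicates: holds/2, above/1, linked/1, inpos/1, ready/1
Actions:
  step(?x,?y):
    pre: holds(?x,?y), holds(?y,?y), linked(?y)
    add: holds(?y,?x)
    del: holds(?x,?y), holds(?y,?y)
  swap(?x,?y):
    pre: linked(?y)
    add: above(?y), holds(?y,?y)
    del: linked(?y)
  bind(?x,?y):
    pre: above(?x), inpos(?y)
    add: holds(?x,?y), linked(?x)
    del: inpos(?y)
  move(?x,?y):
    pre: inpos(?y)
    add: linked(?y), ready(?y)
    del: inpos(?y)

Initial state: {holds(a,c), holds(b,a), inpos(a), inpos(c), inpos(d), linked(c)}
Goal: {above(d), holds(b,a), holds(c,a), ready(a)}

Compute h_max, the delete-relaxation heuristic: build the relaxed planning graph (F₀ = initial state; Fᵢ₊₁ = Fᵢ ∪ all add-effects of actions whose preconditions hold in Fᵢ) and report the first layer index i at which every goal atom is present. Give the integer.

F0 = init (6 atoms)
F1 = F0 ∪ {above(c), holds(c,c), linked(a), linked(d), ready(a), ready(c), ready(d)}  (13 atoms)
F2 = F1 ∪ {above(a), above(d), holds(a,a), holds(c,a), holds(c,d), holds(d,d)}  (19 atoms)
goal ⊆ F2  ⇒  h_max = 2

2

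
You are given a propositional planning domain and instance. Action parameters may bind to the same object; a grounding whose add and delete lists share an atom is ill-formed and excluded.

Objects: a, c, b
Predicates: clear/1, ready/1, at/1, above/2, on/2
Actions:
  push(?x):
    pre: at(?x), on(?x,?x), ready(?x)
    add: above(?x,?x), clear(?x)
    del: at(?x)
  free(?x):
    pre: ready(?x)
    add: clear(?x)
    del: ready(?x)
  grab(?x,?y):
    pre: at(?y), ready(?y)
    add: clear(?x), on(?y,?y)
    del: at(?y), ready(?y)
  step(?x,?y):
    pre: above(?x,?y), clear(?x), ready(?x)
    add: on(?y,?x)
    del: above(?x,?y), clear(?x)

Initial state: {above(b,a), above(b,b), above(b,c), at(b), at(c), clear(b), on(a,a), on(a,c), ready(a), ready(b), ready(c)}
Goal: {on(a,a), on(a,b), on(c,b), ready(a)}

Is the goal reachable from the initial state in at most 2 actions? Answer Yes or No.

No

1. step(b,a)  →  {above(b,b), above(b,c), at(b), at(c), on(a,a), on(a,b), on(a,c), ready(a), ready(b), ready(c)}
2. grab(b,c)  →  {above(b,b), above(b,c), at(b), clear(b), on(a,a), on(a,b), on(a,c), on(c,c), ready(a), ready(b)}
3. step(b,c)  →  {above(b,b), at(b), on(a,a), on(a,b), on(a,c), on(c,b), on(c,c), ready(a), ready(b)}
optimal plan length = 3; 3 > 2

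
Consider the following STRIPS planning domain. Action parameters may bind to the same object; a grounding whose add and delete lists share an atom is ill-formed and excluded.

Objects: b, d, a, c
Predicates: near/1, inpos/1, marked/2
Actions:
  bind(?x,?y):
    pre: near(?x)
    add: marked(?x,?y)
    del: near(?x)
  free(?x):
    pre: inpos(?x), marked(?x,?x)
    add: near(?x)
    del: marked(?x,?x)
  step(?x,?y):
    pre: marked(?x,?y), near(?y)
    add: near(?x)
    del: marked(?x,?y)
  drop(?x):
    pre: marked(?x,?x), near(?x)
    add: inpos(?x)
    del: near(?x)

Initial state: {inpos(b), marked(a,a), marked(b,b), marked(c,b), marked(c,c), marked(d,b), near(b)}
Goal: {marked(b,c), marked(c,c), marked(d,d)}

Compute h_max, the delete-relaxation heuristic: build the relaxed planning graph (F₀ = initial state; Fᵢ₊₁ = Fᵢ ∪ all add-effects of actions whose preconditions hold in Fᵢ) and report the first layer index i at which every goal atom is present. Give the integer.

F0 = init (7 atoms)
F1 = F0 ∪ {marked(b,a), marked(b,c), marked(b,d), near(c), near(d)}  (12 atoms)
F2 = F1 ∪ {inpos(c), marked(c,a), marked(c,d), marked(d,a), marked(d,c), marked(d,d)}  (18 atoms)
goal ⊆ F2  ⇒  h_max = 2

2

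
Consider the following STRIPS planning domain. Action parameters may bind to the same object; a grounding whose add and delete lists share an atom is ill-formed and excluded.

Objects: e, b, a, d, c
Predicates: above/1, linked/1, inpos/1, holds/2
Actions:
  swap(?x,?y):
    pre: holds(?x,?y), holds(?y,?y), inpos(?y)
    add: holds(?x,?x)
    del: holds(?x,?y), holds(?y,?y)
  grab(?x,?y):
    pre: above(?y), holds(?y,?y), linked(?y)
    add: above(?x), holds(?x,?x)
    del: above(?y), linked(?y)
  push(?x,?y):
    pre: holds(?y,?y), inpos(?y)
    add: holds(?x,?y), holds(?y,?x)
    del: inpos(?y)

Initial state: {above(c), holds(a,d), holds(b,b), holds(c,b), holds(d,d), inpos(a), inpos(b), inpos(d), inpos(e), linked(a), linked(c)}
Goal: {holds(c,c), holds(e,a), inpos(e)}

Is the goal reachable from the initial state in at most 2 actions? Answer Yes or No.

No

1. swap(a,d)  →  {above(c), holds(a,a), holds(b,b), holds(c,b), inpos(a), inpos(b), inpos(d), inpos(e), linked(a), linked(c)}
2. swap(c,b)  →  {above(c), holds(a,a), holds(c,c), inpos(a), inpos(b), inpos(d), inpos(e), linked(a), linked(c)}
3. push(e,a)  →  {above(c), holds(a,a), holds(a,e), holds(c,c), holds(e,a), inpos(b), inpos(d), inpos(e), linked(a), linked(c)}
optimal plan length = 3; 3 > 2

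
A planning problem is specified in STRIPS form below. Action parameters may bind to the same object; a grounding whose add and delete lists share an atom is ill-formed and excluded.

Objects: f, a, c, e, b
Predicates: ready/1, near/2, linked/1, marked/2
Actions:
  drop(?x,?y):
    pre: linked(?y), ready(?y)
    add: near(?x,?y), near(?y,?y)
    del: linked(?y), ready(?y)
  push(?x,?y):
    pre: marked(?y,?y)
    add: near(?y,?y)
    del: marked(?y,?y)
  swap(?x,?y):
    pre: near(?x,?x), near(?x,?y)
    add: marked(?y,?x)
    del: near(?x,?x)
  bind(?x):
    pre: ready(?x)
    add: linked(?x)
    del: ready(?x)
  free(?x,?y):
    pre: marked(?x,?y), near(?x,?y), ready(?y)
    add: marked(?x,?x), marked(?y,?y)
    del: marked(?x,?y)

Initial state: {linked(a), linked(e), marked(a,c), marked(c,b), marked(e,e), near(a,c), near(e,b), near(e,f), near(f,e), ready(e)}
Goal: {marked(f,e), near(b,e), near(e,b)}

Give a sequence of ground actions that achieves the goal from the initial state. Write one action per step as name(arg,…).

drop(b,e); swap(e,f)

1. drop(b,e)  →  {linked(a), marked(a,c), marked(c,b), marked(e,e), near(a,c), near(b,e), near(e,b), near(e,e), near(e,f), near(f,e)}
2. swap(e,f)  →  {linked(a), marked(a,c), marked(c,b), marked(e,e), marked(f,e), near(a,c), near(b,e), near(e,b), near(e,f), near(f,e)}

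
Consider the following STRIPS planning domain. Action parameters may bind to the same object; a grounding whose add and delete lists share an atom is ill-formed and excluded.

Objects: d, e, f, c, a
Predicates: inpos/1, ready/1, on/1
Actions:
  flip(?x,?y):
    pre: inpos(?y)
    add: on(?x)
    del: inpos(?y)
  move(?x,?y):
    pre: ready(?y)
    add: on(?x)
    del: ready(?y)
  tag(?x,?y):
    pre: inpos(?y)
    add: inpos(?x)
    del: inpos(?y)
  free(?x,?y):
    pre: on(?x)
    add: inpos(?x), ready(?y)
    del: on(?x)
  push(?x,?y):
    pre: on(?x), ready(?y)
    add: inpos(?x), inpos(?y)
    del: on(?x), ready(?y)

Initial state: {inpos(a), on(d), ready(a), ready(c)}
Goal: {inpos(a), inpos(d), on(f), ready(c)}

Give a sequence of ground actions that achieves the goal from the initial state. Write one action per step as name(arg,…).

flip(f,a); push(d,a)

1. flip(f,a)  →  {on(d), on(f), ready(a), ready(c)}
2. push(d,a)  →  {inpos(a), inpos(d), on(f), ready(c)}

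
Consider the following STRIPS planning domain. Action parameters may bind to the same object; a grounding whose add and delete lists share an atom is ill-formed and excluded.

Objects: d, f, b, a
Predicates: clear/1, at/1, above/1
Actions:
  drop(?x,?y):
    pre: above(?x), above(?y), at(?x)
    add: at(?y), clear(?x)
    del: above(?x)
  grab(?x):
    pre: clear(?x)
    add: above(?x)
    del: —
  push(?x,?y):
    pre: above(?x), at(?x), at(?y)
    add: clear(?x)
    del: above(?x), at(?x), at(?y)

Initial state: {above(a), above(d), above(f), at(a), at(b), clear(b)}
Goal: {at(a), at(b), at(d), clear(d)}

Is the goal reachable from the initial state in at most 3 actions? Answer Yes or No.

1. drop(a,d)  →  {above(d), above(f), at(a), at(b), at(d), clear(a), clear(b)}
2. drop(d,d)  →  {above(f), at(a), at(b), at(d), clear(a), clear(b), clear(d)}
optimal plan length = 2; 2 ≤ 3

Yes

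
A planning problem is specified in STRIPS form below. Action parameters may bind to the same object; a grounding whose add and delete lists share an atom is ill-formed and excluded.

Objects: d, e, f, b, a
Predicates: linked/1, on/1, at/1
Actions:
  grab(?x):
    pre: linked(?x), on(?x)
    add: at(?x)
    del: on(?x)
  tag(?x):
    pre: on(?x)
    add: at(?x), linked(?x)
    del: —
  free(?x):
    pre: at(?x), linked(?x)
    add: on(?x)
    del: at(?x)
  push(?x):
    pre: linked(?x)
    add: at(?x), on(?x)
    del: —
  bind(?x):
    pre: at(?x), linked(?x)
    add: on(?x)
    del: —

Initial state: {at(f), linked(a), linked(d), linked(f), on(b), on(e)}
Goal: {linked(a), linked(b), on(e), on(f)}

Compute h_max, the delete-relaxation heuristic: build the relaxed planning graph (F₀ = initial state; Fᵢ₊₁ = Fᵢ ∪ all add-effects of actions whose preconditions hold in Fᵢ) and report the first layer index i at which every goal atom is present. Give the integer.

1

F0 = init (6 atoms)
F1 = F0 ∪ {at(a), at(b), at(d), at(e), linked(b), linked(e), on(a), on(d), on(f)}  (15 atoms)
goal ⊆ F1  ⇒  h_max = 1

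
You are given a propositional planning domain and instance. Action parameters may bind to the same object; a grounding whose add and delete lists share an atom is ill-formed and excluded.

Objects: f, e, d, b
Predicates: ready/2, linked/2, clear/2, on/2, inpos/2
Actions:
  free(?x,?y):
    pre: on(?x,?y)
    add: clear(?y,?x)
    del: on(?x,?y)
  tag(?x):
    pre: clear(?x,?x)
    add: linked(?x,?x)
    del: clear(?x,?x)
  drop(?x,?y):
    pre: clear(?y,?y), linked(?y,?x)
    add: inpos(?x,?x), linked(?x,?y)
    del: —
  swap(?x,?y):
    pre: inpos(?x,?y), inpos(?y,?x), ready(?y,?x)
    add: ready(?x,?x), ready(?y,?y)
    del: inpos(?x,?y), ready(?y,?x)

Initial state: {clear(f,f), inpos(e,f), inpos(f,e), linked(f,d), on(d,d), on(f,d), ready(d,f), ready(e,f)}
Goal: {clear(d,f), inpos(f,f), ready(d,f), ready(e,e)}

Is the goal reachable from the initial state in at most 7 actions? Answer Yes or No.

1. free(f,d)  →  {clear(d,f), clear(f,f), inpos(e,f), inpos(f,e), linked(f,d), on(d,d), ready(d,f), ready(e,f)}
2. free(d,d)  →  {clear(d,d), clear(d,f), clear(f,f), inpos(e,f), inpos(f,e), linked(f,d), ready(d,f), ready(e,f)}
3. drop(d,f)  →  {clear(d,d), clear(d,f), clear(f,f), inpos(d,d), inpos(e,f), inpos(f,e), linked(d,f), linked(f,d), ready(d,f), ready(e,f)}
4. drop(f,d)  →  {clear(d,d), clear(d,f), clear(f,f), inpos(d,d), inpos(e,f), inpos(f,e), inpos(f,f), linked(d,f), linked(f,d), ready(d,f), ready(e,f)}
5. swap(f,e)  →  {clear(d,d), clear(d,f), clear(f,f), inpos(d,d), inpos(e,f), inpos(f,f), linked(d,f), linked(f,d), ready(d,f), ready(e,e), ready(f,f)}
optimal plan length = 5; 5 ≤ 7

Yes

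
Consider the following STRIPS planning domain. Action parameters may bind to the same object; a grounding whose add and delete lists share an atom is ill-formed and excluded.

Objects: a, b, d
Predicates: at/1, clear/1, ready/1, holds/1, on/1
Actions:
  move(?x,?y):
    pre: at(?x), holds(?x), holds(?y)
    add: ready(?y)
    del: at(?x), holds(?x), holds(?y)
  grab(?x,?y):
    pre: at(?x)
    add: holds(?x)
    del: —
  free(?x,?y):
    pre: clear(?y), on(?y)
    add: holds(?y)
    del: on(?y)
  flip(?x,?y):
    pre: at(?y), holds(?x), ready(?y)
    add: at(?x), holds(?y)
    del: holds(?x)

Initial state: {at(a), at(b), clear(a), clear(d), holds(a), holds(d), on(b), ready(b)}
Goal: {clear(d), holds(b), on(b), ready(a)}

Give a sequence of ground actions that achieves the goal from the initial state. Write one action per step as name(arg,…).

move(a,a); grab(b,a)

1. move(a,a)  →  {at(b), clear(a), clear(d), holds(d), on(b), ready(a), ready(b)}
2. grab(b,a)  →  {at(b), clear(a), clear(d), holds(b), holds(d), on(b), ready(a), ready(b)}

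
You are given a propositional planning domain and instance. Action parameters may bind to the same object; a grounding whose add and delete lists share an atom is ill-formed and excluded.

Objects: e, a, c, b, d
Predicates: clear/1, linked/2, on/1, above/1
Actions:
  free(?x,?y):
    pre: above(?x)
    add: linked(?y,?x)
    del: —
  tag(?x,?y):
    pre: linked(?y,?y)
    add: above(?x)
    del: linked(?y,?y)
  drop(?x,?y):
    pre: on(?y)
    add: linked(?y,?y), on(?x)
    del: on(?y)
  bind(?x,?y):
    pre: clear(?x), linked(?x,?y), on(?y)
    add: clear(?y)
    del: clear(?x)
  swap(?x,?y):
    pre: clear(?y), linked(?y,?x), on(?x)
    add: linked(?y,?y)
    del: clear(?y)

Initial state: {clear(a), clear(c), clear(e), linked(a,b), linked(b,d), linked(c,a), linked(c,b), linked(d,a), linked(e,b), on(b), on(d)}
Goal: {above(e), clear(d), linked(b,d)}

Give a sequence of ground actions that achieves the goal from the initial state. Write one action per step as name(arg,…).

bind(e,b); drop(e,b); tag(e,b); bind(b,d)

1. bind(e,b)  →  {clear(a), clear(b), clear(c), linked(a,b), linked(b,d), linked(c,a), linked(c,b), linked(d,a), linked(e,b), on(b), on(d)}
2. drop(e,b)  →  {clear(a), clear(b), clear(c), linked(a,b), linked(b,b), linked(b,d), linked(c,a), linked(c,b), linked(d,a), linked(e,b), on(d), on(e)}
3. tag(e,b)  →  {above(e), clear(a), clear(b), clear(c), linked(a,b), linked(b,d), linked(c,a), linked(c,b), linked(d,a), linked(e,b), on(d), on(e)}
4. bind(b,d)  →  {above(e), clear(a), clear(c), clear(d), linked(a,b), linked(b,d), linked(c,a), linked(c,b), linked(d,a), linked(e,b), on(d), on(e)}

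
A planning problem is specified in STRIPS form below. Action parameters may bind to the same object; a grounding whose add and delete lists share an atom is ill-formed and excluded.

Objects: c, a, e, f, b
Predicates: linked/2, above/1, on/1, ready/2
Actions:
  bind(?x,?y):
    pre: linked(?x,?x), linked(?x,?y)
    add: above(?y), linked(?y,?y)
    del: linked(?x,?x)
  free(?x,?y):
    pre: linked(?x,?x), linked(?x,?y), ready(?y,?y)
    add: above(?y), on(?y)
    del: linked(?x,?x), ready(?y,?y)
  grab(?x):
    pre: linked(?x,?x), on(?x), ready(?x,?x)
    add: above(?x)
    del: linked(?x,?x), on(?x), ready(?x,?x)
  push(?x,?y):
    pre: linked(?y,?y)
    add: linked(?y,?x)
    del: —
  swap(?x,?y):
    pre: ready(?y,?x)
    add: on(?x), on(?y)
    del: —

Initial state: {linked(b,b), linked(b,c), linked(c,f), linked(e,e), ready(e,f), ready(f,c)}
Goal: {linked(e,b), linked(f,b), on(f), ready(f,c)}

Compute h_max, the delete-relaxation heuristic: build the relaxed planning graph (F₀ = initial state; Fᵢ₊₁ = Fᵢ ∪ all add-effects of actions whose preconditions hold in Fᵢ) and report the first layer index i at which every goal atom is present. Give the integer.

F0 = init (6 atoms)
F1 = F0 ∪ {above(c), linked(b,a), linked(b,e), linked(b,f), linked(c,c), linked(e,a), linked(e,b), linked(e,c), linked(e,f), on(c), on(e), on(f)}  (18 atoms)
F2 = F1 ∪ {above(a), above(b), above(e), above(f), linked(a,a), linked(c,a), linked(c,b), linked(c,e), linked(f,f)}  (27 atoms)
F3 = F2 ∪ {linked(a,b), linked(a,c), linked(a,e), linked(a,f), linked(f,a), linked(f,b), linked(f,c), linked(f,e)}  (35 atoms)
goal ⊆ F3  ⇒  h_max = 3

3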